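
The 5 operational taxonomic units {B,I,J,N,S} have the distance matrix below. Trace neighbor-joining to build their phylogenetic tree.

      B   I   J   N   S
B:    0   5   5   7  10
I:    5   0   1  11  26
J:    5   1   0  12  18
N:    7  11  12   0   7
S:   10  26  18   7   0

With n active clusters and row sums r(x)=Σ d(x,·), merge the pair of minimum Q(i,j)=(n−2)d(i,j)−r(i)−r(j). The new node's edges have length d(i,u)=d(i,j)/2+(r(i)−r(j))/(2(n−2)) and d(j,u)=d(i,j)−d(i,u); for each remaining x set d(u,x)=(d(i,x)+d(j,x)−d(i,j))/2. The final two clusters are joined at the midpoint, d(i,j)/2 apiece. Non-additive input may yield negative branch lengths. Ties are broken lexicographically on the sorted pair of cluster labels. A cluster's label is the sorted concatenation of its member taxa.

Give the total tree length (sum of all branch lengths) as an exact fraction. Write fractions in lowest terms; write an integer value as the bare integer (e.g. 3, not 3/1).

153/8

iteration 1: select N,S (d=7, Q=-77); attach at lengths (-1/2, 15/2); label the merged cluster NS
  updated: d(B,NS)=5, d(I,NS)=15, d(J,NS)=23/2
iteration 2: select B,NS (d=5, Q=-73/2); attach at lengths (-13/8, 53/8); label the merged cluster BNS
  updated: d(BNS,I)=15/2, d(BNS,J)=23/4
iteration 3: select BNS,I (d=15/2, Q=-57/4); attach at lengths (49/8, 11/8); label the merged cluster BINS
  updated: d(BINS,J)=-3/8
iteration 4: select BINS,J (d=-3/8); attach at lengths (-3/16, -3/16); label the merged cluster BIJNS
final tree: (((B:-13/8,(N:-1/2,S:15/2):53/8):49/8,I:11/8):-3/16,J:-3/16)
total length: 153/8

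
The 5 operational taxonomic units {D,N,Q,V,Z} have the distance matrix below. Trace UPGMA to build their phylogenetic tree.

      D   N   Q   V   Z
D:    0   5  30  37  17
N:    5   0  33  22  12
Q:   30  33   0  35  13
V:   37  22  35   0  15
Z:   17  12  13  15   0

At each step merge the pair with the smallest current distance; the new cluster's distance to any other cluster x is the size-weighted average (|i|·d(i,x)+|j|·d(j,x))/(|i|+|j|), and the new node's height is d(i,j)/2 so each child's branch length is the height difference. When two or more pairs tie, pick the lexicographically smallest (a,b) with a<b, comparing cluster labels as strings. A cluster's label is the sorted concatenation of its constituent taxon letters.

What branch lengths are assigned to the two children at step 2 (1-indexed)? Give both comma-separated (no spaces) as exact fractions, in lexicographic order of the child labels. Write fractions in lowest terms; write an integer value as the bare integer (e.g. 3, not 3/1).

iteration 1: select D,N (d=5); attach at lengths (5/2, 5/2); label the merged cluster DN
  updated: d(DN,Q)=63/2, d(DN,V)=59/2, d(DN,Z)=29/2
iteration 2: select Q,Z (d=13); attach at lengths (13/2, 13/2); label the merged cluster QZ
  updated: d(DN,QZ)=23, d(QZ,V)=25
iteration 3: select DN,QZ (d=23); attach at lengths (9, 5); label the merged cluster DNQZ
  updated: d(DNQZ,V)=109/4
iteration 4: select DNQZ,V (d=109/4); attach at lengths (17/8, 109/8); label the merged cluster DNQVZ
final tree: (((D:5/2,N:5/2):9,(Q:13/2,Z:13/2):5):17/8,V:109/8)
total length: 191/4

13/2,13/2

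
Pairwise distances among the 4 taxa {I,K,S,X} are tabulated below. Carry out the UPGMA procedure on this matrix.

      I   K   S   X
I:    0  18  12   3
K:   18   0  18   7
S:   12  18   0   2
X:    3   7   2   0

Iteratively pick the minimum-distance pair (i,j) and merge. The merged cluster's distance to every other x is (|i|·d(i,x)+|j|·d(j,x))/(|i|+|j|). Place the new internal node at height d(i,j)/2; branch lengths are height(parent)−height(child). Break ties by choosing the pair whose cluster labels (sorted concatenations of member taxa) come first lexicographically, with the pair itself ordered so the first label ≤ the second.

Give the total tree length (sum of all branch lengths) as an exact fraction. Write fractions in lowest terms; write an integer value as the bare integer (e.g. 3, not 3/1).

229/12

step 1: merge (S,X) at d=2; branch lengths S→1, X→1; new cluster SX
  updated: d(I,SX)=15/2, d(K,SX)=25/2
step 2: merge (I,SX) at d=15/2; branch lengths I→15/4, SX→11/4; new cluster ISX
  updated: d(ISX,K)=43/3
step 3: merge (ISX,K) at d=43/3; branch lengths ISX→41/12, K→43/6; new cluster IKSX
final tree: ((I:15/4,(S:1,X:1):11/4):41/12,K:43/6)
total length: 229/12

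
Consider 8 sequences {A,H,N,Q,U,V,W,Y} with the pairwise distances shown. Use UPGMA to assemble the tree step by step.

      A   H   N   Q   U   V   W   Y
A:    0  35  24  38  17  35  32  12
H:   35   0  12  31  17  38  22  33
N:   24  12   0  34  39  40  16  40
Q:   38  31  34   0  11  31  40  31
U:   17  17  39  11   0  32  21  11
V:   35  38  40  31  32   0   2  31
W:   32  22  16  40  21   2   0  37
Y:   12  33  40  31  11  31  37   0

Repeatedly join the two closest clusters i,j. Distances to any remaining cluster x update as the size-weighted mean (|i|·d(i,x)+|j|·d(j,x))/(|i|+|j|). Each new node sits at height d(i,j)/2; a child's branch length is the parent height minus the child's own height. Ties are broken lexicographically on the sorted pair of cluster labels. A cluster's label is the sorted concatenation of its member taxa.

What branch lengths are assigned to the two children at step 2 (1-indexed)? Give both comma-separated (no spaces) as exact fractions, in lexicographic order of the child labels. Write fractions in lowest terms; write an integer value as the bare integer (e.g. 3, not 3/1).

step 1: merge (V,W) at d=2; branch lengths V→1, W→1; new cluster VW
  updated: d(A,VW)=67/2, d(H,VW)=30, d(N,VW)=28, d(Q,VW)=71/2, d(U,VW)=53/2, d(VW,Y)=34
step 2: merge (Q,U) at d=11; branch lengths Q→11/2, U→11/2; new cluster QU
  updated: d(A,QU)=55/2, d(H,QU)=24, d(N,QU)=73/2, d(QU,VW)=31, d(QU,Y)=21
step 3: merge (A,Y) at d=12; branch lengths A→6, Y→6; new cluster AY
  updated: d(AY,H)=34, d(AY,N)=32, d(AY,QU)=97/4, d(AY,VW)=135/4
step 4: merge (H,N) at d=12; branch lengths H→6, N→6; new cluster HN
  updated: d(AY,HN)=33, d(HN,QU)=121/4, d(HN,VW)=29
step 5: merge (AY,QU) at d=97/4; branch lengths AY→49/8, QU→53/8; new cluster AQUY
  updated: d(AQUY,HN)=253/8, d(AQUY,VW)=259/8
step 6: merge (HN,VW) at d=29; branch lengths HN→17/2, VW→27/2; new cluster HNVW
  updated: d(AQUY,HNVW)=32
step 7: merge (AQUY,HNVW) at d=32; branch lengths AQUY→31/8, HNVW→3/2; new cluster AHNQUVWY
final tree: (((A:6,Y:6):49/8,(Q:11/2,U:11/2):53/8):31/8,((H:6,N:6):17/2,(V:1,W:1):27/2):3/2)
total length: 617/8

11/2,11/2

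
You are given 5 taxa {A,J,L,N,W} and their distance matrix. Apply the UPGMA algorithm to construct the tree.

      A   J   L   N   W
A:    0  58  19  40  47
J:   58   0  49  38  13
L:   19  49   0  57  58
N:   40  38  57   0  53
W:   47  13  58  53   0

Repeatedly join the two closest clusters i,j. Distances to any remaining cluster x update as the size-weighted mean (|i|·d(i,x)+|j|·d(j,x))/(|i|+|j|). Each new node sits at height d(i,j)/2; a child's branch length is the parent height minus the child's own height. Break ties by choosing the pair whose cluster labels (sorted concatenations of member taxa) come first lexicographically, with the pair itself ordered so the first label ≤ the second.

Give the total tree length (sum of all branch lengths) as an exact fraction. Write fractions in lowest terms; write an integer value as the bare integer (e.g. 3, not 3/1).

iteration 1: select J,W (d=13); attach at lengths (13/2, 13/2); label the merged cluster JW
  updated: d(A,JW)=105/2, d(JW,L)=107/2, d(JW,N)=91/2
iteration 2: select A,L (d=19); attach at lengths (19/2, 19/2); label the merged cluster AL
  updated: d(AL,JW)=53, d(AL,N)=97/2
iteration 3: select JW,N (d=91/2); attach at lengths (65/4, 91/4); label the merged cluster JNW
  updated: d(AL,JNW)=103/2
iteration 4: select AL,JNW (d=103/2); attach at lengths (65/4, 3); label the merged cluster AJLNW
final tree: ((A:19/2,L:19/2):65/4,((J:13/2,W:13/2):65/4,N:91/4):3)
total length: 361/4

361/4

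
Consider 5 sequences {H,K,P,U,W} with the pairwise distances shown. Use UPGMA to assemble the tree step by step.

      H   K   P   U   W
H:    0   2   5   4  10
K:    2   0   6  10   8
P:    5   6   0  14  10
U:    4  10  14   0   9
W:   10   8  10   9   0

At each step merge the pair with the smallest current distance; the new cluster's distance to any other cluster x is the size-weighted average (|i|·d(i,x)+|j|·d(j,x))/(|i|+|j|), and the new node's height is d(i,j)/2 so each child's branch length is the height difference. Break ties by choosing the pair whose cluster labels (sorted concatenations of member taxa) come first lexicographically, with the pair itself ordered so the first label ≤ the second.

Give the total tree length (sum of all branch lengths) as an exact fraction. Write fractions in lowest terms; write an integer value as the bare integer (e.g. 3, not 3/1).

211/12

iteration 1: select H,K (d=2); attach at lengths (1, 1); label the merged cluster HK
  updated: d(HK,P)=11/2, d(HK,U)=7, d(HK,W)=9
iteration 2: select HK,P (d=11/2); attach at lengths (7/4, 11/4); label the merged cluster HKP
  updated: d(HKP,U)=28/3, d(HKP,W)=28/3
iteration 3: select U,W (d=9); attach at lengths (9/2, 9/2); label the merged cluster UW
  updated: d(HKP,UW)=28/3
iteration 4: select HKP,UW (d=28/3); attach at lengths (23/12, 1/6); label the merged cluster HKPUW
final tree: (((H:1,K:1):7/4,P:11/4):23/12,(U:9/2,W:9/2):1/6)
total length: 211/12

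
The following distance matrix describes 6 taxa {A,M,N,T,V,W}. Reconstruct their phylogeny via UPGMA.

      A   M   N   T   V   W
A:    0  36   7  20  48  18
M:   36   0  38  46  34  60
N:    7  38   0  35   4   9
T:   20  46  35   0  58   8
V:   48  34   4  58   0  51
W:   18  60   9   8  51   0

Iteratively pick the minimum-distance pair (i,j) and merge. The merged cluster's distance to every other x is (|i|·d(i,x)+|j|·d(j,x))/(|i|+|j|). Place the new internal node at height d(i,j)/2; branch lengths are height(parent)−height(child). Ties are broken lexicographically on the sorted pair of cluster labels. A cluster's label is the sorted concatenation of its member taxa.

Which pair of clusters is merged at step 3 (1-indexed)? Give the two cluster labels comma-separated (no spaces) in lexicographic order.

A,TW

iteration 1: select N,V (d=4); attach at lengths (2, 2); label the merged cluster NV
  updated: d(A,NV)=55/2, d(M,NV)=36, d(NV,T)=93/2, d(NV,W)=30
iteration 2: select T,W (d=8); attach at lengths (4, 4); label the merged cluster TW
  updated: d(A,TW)=19, d(M,TW)=53, d(NV,TW)=153/4
iteration 3: select A,TW (d=19); attach at lengths (19/2, 11/2); label the merged cluster ATW
  updated: d(ATW,M)=142/3, d(ATW,NV)=104/3
iteration 4: select ATW,NV (d=104/3); attach at lengths (47/6, 46/3); label the merged cluster ANTVW
  updated: d(ANTVW,M)=214/5
iteration 5: select ANTVW,M (d=214/5); attach at lengths (61/15, 107/5); label the merged cluster AMNTVW
final tree: (((A:19/2,(T:4,W:4):11/2):47/6,(N:2,V:2):46/3):61/15,M:107/5)
total length: 2269/30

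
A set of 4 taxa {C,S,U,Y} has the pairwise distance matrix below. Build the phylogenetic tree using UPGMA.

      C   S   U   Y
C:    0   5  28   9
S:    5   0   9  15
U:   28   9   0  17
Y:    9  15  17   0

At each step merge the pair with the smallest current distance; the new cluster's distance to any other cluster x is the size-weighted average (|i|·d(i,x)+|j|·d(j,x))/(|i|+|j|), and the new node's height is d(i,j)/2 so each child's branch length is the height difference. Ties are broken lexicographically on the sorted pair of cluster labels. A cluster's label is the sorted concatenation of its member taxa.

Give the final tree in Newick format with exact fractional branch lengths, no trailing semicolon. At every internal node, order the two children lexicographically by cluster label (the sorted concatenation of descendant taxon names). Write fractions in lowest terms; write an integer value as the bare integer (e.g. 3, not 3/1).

(((C:5/2,S:5/2):7/2,Y:6):3,U:9)

1. join C+S (d=5) ⇒ CS; edges |C|=5/2, |S|=5/2
  updated: d(CS,U)=37/2, d(CS,Y)=12
2. join CS+Y (d=12) ⇒ CSY; edges |CS|=7/2, |Y|=6
  updated: d(CSY,U)=18
3. join CSY+U (d=18) ⇒ CSUY; edges |CSY|=3, |U|=9
final tree: (((C:5/2,S:5/2):7/2,Y:6):3,U:9)
total length: 53/2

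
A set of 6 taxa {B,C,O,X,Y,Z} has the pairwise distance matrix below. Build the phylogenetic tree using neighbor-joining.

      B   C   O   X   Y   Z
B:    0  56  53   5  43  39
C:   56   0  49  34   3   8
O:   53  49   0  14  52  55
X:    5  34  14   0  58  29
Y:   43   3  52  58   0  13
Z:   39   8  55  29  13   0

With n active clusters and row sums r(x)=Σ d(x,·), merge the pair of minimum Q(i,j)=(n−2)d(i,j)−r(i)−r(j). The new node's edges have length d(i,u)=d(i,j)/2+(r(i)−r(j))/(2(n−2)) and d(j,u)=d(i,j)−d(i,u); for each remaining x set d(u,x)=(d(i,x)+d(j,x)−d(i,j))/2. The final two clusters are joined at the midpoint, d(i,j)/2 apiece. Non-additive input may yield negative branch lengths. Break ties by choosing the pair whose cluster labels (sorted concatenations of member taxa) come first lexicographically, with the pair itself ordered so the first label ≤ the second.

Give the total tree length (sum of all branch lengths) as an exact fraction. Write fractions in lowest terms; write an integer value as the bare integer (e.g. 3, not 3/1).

iteration 1: select B,X (d=5, Q=-316); attach at lengths (19/2, -9/2); label the merged cluster BX
  updated: d(BX,C)=85/2, d(BX,O)=31, d(BX,Y)=48, d(BX,Z)=63/2
iteration 2: select BX,O (d=31, Q=-247); attach at lengths (59/6, 127/6); label the merged cluster BOX
  updated: d(BOX,C)=121/4, d(BOX,Y)=69/2, d(BOX,Z)=111/4
iteration 3: select BOX,Z (d=111/4, Q=-343/4); attach at lengths (397/16, 47/16); label the merged cluster BOXZ
  updated: d(BOXZ,C)=21/4, d(BOXZ,Y)=79/8
iteration 4: select BOXZ,C (d=21/4, Q=-145/8); attach at lengths (97/16, -13/16); label the merged cluster BCOXZ
  updated: d(BCOXZ,Y)=61/16
iteration 5: select BCOXZ,Y (d=61/16); attach at lengths (61/32, 61/32); label the merged cluster BCOXYZ
final tree: (((((B:19/2,X:-9/2):59/6,O:127/6):397/16,Z:47/16):97/16,C:-13/16):61/32,Y:61/32)
total length: 1165/16

1165/16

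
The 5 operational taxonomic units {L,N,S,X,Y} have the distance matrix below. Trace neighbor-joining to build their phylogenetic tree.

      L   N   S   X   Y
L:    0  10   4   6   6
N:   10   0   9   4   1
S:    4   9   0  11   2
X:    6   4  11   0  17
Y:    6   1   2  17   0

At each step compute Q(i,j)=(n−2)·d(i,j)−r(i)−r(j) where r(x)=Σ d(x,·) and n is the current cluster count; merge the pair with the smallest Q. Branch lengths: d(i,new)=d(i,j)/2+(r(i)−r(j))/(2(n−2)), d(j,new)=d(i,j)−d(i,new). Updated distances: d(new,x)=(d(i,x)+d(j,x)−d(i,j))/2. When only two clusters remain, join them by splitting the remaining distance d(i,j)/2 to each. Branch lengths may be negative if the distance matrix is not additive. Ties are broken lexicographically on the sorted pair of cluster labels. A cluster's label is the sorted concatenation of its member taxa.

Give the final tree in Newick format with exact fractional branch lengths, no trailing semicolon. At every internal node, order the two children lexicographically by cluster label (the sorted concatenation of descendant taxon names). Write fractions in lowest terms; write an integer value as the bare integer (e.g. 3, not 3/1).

(((L:7/4,(N:-1/3,X:13/3):17/4):9/4,S:3/4):5/8,Y:5/8)

1. join N+X (d=4, Q=-50) ⇒ NX; edges |N|=-1/3, |X|=13/3
  updated: d(L,NX)=6, d(NX,S)=8, d(NX,Y)=7
2. join L+NX (d=6, Q=-25) ⇒ LNX; edges |L|=7/4, |NX|=17/4
  updated: d(LNX,S)=3, d(LNX,Y)=7/2
3. join LNX+S (d=3, Q=-17/2) ⇒ LNSX; edges |LNX|=9/4, |S|=3/4
  updated: d(LNSX,Y)=5/4
4. join LNSX+Y (d=5/4) ⇒ LNSXY; edges |LNSX|=5/8, |Y|=5/8
final tree: (((L:7/4,(N:-1/3,X:13/3):17/4):9/4,S:3/4):5/8,Y:5/8)
total length: 57/4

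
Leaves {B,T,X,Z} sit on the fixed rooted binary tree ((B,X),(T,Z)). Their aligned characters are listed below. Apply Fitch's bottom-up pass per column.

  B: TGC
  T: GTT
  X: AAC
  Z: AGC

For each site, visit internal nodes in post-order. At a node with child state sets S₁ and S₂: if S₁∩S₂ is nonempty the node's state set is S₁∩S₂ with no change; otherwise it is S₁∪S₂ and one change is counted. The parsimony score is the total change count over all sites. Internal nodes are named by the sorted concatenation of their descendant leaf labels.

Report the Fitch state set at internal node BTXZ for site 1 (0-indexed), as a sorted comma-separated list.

G

site 0, node BX: B={T} ∪ X={A} → {A,T} (+1)
site 0, node TZ: T={G} ∪ Z={A} → {A,G} (+1)
site 0, node BTXZ: BX={A,T} ∩ TZ={A,G} → {A} (+0)
site 1, node BX: B={G} ∪ X={A} → {A,G} (+1)
site 1, node TZ: T={T} ∪ Z={G} → {G,T} (+1)
site 1, node BTXZ: BX={A,G} ∩ TZ={G,T} → {G} (+0)
site 2, node BX: B={C} ∩ X={C} → {C} (+0)
site 2, node TZ: T={T} ∪ Z={C} → {C,T} (+1)
site 2, node BTXZ: BX={C} ∩ TZ={C,T} → {C} (+0)
per-site changes: [2, 2, 1]; total = 5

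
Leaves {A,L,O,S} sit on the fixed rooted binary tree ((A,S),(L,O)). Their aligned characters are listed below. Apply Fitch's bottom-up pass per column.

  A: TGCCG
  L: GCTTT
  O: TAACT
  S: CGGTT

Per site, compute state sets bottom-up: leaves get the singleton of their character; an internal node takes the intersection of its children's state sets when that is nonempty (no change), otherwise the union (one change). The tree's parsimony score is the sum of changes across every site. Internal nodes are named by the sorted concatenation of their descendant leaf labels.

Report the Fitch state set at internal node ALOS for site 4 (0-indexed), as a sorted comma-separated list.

T

AS@0: {T} ∪ {C} = {C,T} (union, +1)
LO@0: {G} ∪ {T} = {G,T} (union, +1)
ALOS@0: {C,T} ∩ {G,T} = {T} (intersection, +0)
AS@1: {G} ∩ {G} = {G} (intersection, +0)
LO@1: {C} ∪ {A} = {A,C} (union, +1)
ALOS@1: {G} ∪ {A,C} = {A,C,G} (union, +1)
AS@2: {C} ∪ {G} = {C,G} (union, +1)
LO@2: {T} ∪ {A} = {A,T} (union, +1)
ALOS@2: {C,G} ∪ {A,T} = {A,C,G,T} (union, +1)
AS@3: {C} ∪ {T} = {C,T} (union, +1)
LO@3: {T} ∪ {C} = {C,T} (union, +1)
ALOS@3: {C,T} ∩ {C,T} = {C,T} (intersection, +0)
AS@4: {G} ∪ {T} = {G,T} (union, +1)
LO@4: {T} ∩ {T} = {T} (intersection, +0)
ALOS@4: {G,T} ∩ {T} = {T} (intersection, +0)
per-site changes: [2, 2, 3, 2, 1]; total = 10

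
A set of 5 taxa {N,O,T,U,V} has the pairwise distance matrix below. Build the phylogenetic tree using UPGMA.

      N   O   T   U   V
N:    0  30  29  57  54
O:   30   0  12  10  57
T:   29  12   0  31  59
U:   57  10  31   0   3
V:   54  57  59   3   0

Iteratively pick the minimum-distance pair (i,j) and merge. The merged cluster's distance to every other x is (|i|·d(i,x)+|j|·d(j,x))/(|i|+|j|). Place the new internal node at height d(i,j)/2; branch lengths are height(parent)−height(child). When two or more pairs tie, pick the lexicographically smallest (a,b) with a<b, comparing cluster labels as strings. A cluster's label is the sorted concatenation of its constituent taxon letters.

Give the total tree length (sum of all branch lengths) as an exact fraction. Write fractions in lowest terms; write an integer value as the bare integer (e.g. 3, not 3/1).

803/12

step 1: merge (U,V) at d=3; branch lengths U→3/2, V→3/2; new cluster UV
  updated: d(N,UV)=111/2, d(O,UV)=67/2, d(T,UV)=45
step 2: merge (O,T) at d=12; branch lengths O→6, T→6; new cluster OT
  updated: d(N,OT)=59/2, d(OT,UV)=157/4
step 3: merge (N,OT) at d=59/2; branch lengths N→59/4, OT→35/4; new cluster NOT
  updated: d(NOT,UV)=134/3
step 4: merge (NOT,UV) at d=134/3; branch lengths NOT→91/12, UV→125/6; new cluster NOTUV
final tree: ((N:59/4,(O:6,T:6):35/4):91/12,(U:3/2,V:3/2):125/6)
total length: 803/12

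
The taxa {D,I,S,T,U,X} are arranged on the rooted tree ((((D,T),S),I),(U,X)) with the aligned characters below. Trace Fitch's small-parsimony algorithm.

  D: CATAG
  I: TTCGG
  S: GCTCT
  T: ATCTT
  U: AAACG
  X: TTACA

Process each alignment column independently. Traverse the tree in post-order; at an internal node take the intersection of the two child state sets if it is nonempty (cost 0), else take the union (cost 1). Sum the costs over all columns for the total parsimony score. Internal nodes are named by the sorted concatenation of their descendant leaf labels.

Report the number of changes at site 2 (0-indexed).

[col 0] DT: children D:{C}, T:{A} ∪→ {A,C}; cost 1
[col 0] DST: children DT:{A,C}, S:{G} ∪→ {A,C,G}; cost 1
[col 0] DIST: children DST:{A,C,G}, I:{T} ∪→ {A,C,G,T}; cost 1
[col 0] UX: children U:{A}, X:{T} ∪→ {A,T}; cost 1
[col 0] DISTUX: children DIST:{A,C,G,T}, UX:{A,T} ∩→ {A,T}; cost 0
[col 1] DT: children D:{A}, T:{T} ∪→ {A,T}; cost 1
[col 1] DST: children DT:{A,T}, S:{C} ∪→ {A,C,T}; cost 1
[col 1] DIST: children DST:{A,C,T}, I:{T} ∩→ {T}; cost 0
[col 1] UX: children U:{A}, X:{T} ∪→ {A,T}; cost 1
[col 1] DISTUX: children DIST:{T}, UX:{A,T} ∩→ {T}; cost 0
[col 2] DT: children D:{T}, T:{C} ∪→ {C,T}; cost 1
[col 2] DST: children DT:{C,T}, S:{T} ∩→ {T}; cost 0
[col 2] DIST: children DST:{T}, I:{C} ∪→ {C,T}; cost 1
[col 2] UX: children U:{A}, X:{A} ∩→ {A}; cost 0
[col 2] DISTUX: children DIST:{C,T}, UX:{A} ∪→ {A,C,T}; cost 1
[col 3] DT: children D:{A}, T:{T} ∪→ {A,T}; cost 1
[col 3] DST: children DT:{A,T}, S:{C} ∪→ {A,C,T}; cost 1
[col 3] DIST: children DST:{A,C,T}, I:{G} ∪→ {A,C,G,T}; cost 1
[col 3] UX: children U:{C}, X:{C} ∩→ {C}; cost 0
[col 3] DISTUX: children DIST:{A,C,G,T}, UX:{C} ∩→ {C}; cost 0
[col 4] DT: children D:{G}, T:{T} ∪→ {G,T}; cost 1
[col 4] DST: children DT:{G,T}, S:{T} ∩→ {T}; cost 0
[col 4] DIST: children DST:{T}, I:{G} ∪→ {G,T}; cost 1
[col 4] UX: children U:{G}, X:{A} ∪→ {A,G}; cost 1
[col 4] DISTUX: children DIST:{G,T}, UX:{A,G} ∩→ {G}; cost 0
per-site changes: [4, 3, 3, 3, 3]; total = 16

3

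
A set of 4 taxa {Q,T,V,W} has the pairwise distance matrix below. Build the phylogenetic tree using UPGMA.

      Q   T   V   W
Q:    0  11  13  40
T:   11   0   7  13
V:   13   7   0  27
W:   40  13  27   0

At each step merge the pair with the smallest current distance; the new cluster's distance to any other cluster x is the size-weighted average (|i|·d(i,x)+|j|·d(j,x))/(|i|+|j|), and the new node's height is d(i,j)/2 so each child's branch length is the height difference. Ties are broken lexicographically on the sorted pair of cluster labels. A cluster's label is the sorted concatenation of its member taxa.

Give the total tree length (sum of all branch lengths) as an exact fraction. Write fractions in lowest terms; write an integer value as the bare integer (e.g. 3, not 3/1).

step 1: merge (T,V) at d=7; branch lengths T→7/2, V→7/2; new cluster TV
  updated: d(Q,TV)=12, d(TV,W)=20
step 2: merge (Q,TV) at d=12; branch lengths Q→6, TV→5/2; new cluster QTV
  updated: d(QTV,W)=80/3
step 3: merge (QTV,W) at d=80/3; branch lengths QTV→22/3, W→40/3; new cluster QTVW
final tree: ((Q:6,(T:7/2,V:7/2):5/2):22/3,W:40/3)
total length: 217/6

217/6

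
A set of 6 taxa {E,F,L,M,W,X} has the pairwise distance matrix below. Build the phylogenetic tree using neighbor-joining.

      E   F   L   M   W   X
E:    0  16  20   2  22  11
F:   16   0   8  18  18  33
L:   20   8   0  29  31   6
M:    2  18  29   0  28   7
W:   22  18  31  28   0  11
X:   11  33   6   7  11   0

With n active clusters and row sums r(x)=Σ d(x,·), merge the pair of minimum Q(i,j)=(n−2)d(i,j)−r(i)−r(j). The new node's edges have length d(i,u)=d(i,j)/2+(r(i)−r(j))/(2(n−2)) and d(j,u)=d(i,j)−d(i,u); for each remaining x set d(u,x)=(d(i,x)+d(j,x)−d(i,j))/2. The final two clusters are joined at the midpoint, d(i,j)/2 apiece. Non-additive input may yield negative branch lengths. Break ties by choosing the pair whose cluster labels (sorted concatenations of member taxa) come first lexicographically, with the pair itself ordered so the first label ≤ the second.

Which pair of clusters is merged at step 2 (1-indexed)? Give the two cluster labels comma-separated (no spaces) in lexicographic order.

E,M

iteration 1: select F,L (d=8, Q=-155); attach at lengths (31/8, 33/8); label the merged cluster FL
  updated: d(E,FL)=14, d(FL,M)=39/2, d(FL,W)=41/2, d(FL,X)=31/2
iteration 2: select E,M (d=2, Q=-199/2); attach at lengths (-1/4, 9/4); label the merged cluster EM
  updated: d(EM,FL)=63/4, d(EM,W)=24, d(EM,X)=8
iteration 3: select EM,FL (d=63/4, Q=-68); attach at lengths (55/8, 71/8); label the merged cluster EFLM
  updated: d(EFLM,W)=115/8, d(EFLM,X)=31/8
iteration 4: select EFLM,W (d=115/8, Q=-117/4); attach at lengths (29/8, 43/4); label the merged cluster EFLMW
  updated: d(EFLMW,X)=1/4
iteration 5: select EFLMW,X (d=1/4); attach at lengths (1/8, 1/8); label the merged cluster EFLMWX
final tree: ((((E:-1/4,M:9/4):55/8,(F:31/8,L:33/8):71/8):29/8,W:43/4):1/8,X:1/8)
total length: 323/8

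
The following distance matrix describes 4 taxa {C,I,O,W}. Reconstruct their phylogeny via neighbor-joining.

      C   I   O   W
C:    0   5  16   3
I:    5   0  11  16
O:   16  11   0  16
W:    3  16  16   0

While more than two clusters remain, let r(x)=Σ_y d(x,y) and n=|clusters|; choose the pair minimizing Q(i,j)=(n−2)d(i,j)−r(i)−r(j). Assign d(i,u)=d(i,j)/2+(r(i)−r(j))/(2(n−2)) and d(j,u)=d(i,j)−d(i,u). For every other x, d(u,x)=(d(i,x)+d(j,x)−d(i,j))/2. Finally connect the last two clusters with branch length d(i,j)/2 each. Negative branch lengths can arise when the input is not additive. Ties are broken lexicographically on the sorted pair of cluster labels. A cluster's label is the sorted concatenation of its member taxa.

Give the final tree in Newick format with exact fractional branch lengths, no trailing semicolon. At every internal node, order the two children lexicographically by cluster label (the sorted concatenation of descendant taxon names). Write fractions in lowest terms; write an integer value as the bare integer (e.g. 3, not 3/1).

(((C:-5/4,W:17/4):25/4,I:11/4):33/8,O:33/8)

1. join C+W (d=3, Q=-53) ⇒ CW; edges |C|=-5/4, |W|=17/4
  updated: d(CW,I)=9, d(CW,O)=29/2
2. join CW+I (d=9, Q=-69/2) ⇒ CIW; edges |CW|=25/4, |I|=11/4
  updated: d(CIW,O)=33/4
3. join CIW+O (d=33/4) ⇒ CIOW; edges |CIW|=33/8, |O|=33/8
final tree: (((C:-5/4,W:17/4):25/4,I:11/4):33/8,O:33/8)
total length: 81/4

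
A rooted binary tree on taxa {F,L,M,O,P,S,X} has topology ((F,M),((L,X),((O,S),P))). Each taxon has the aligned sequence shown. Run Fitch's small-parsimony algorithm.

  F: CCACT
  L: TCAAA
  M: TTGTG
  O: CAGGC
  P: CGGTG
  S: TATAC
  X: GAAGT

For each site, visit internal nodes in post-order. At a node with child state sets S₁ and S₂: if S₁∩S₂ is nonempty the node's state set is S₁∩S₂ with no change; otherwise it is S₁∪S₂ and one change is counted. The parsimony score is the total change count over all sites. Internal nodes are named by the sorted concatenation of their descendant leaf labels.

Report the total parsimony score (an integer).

20

[col 0] FM: children F:{C}, M:{T} ∪→ {C,T}; cost 1
[col 0] LX: children L:{T}, X:{G} ∪→ {G,T}; cost 1
[col 0] OS: children O:{C}, S:{T} ∪→ {C,T}; cost 1
[col 0] OPS: children OS:{C,T}, P:{C} ∩→ {C}; cost 0
[col 0] LOPSX: children LX:{G,T}, OPS:{C} ∪→ {C,G,T}; cost 1
[col 0] FLMOPSX: children FM:{C,T}, LOPSX:{C,G,T} ∩→ {C,T}; cost 0
[col 1] FM: children F:{C}, M:{T} ∪→ {C,T}; cost 1
[col 1] LX: children L:{C}, X:{A} ∪→ {A,C}; cost 1
[col 1] OS: children O:{A}, S:{A} ∩→ {A}; cost 0
[col 1] OPS: children OS:{A}, P:{G} ∪→ {A,G}; cost 1
[col 1] LOPSX: children LX:{A,C}, OPS:{A,G} ∩→ {A}; cost 0
[col 1] FLMOPSX: children FM:{C,T}, LOPSX:{A} ∪→ {A,C,T}; cost 1
[col 2] FM: children F:{A}, M:{G} ∪→ {A,G}; cost 1
[col 2] LX: children L:{A}, X:{A} ∩→ {A}; cost 0
[col 2] OS: children O:{G}, S:{T} ∪→ {G,T}; cost 1
[col 2] OPS: children OS:{G,T}, P:{G} ∩→ {G}; cost 0
[col 2] LOPSX: children LX:{A}, OPS:{G} ∪→ {A,G}; cost 1
[col 2] FLMOPSX: children FM:{A,G}, LOPSX:{A,G} ∩→ {A,G}; cost 0
[col 3] FM: children F:{C}, M:{T} ∪→ {C,T}; cost 1
[col 3] LX: children L:{A}, X:{G} ∪→ {A,G}; cost 1
[col 3] OS: children O:{G}, S:{A} ∪→ {A,G}; cost 1
[col 3] OPS: children OS:{A,G}, P:{T} ∪→ {A,G,T}; cost 1
[col 3] LOPSX: children LX:{A,G}, OPS:{A,G,T} ∩→ {A,G}; cost 0
[col 3] FLMOPSX: children FM:{C,T}, LOPSX:{A,G} ∪→ {A,C,G,T}; cost 1
[col 4] FM: children F:{T}, M:{G} ∪→ {G,T}; cost 1
[col 4] LX: children L:{A}, X:{T} ∪→ {A,T}; cost 1
[col 4] OS: children O:{C}, S:{C} ∩→ {C}; cost 0
[col 4] OPS: children OS:{C}, P:{G} ∪→ {C,G}; cost 1
[col 4] LOPSX: children LX:{A,T}, OPS:{C,G} ∪→ {A,C,G,T}; cost 1
[col 4] FLMOPSX: children FM:{G,T}, LOPSX:{A,C,G,T} ∩→ {G,T}; cost 0
per-site changes: [4, 4, 3, 5, 4]; total = 20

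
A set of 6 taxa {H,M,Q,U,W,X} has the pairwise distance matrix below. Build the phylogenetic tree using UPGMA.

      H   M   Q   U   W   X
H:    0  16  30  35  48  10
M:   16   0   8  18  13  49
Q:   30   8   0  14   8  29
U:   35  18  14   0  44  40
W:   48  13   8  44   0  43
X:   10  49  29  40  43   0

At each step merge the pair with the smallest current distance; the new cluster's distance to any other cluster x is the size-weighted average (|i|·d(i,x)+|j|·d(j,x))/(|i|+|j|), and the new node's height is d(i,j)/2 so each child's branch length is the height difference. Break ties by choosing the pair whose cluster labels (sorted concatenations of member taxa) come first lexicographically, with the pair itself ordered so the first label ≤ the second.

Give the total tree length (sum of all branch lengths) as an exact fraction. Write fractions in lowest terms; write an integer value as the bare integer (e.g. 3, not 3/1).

379/6

iteration 1: select M,Q (d=8); attach at lengths (4, 4); label the merged cluster MQ
  updated: d(H,MQ)=23, d(MQ,U)=16, d(MQ,W)=21/2, d(MQ,X)=39
iteration 2: select H,X (d=10); attach at lengths (5, 5); label the merged cluster HX
  updated: d(HX,MQ)=31, d(HX,U)=75/2, d(HX,W)=91/2
iteration 3: select MQ,W (d=21/2); attach at lengths (5/4, 21/4); label the merged cluster MQW
  updated: d(HX,MQW)=215/6, d(MQW,U)=76/3
iteration 4: select MQW,U (d=76/3); attach at lengths (89/12, 38/3); label the merged cluster MQUW
  updated: d(HX,MQUW)=145/4
iteration 5: select HX,MQUW (d=145/4); attach at lengths (105/8, 131/24); label the merged cluster HMQUWX
final tree: ((H:5,X:5):105/8,(((M:4,Q:4):5/4,W:21/4):89/12,U:38/3):131/24)
total length: 379/6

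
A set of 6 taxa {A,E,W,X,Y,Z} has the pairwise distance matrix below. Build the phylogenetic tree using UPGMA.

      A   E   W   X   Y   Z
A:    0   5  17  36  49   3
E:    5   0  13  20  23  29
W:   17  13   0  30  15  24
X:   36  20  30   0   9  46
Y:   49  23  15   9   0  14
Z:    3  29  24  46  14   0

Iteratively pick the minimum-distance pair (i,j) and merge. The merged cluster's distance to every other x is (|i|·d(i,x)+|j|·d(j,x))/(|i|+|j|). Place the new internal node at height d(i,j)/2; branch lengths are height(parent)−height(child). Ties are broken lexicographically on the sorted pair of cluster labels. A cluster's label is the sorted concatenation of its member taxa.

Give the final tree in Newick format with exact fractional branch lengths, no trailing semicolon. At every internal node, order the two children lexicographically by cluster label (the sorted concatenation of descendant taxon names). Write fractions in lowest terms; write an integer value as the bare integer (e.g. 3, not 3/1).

step 1: merge (A,Z) at d=3; branch lengths A→3/2, Z→3/2; new cluster AZ
  updated: d(AZ,E)=17, d(AZ,W)=41/2, d(AZ,X)=41, d(AZ,Y)=63/2
step 2: merge (X,Y) at d=9; branch lengths X→9/2, Y→9/2; new cluster XY
  updated: d(AZ,XY)=145/4, d(E,XY)=43/2, d(W,XY)=45/2
step 3: merge (E,W) at d=13; branch lengths E→13/2, W→13/2; new cluster EW
  updated: d(AZ,EW)=75/4, d(EW,XY)=22
step 4: merge (AZ,EW) at d=75/4; branch lengths AZ→63/8, EW→23/8; new cluster AEWZ
  updated: d(AEWZ,XY)=233/8
step 5: merge (AEWZ,XY) at d=233/8; branch lengths AEWZ→83/16, XY→161/16; new cluster AEWXYZ
final tree: (((A:3/2,Z:3/2):63/8,(E:13/2,W:13/2):23/8):83/16,(X:9/2,Y:9/2):161/16)
total length: 51

(((A:3/2,Z:3/2):63/8,(E:13/2,W:13/2):23/8):83/16,(X:9/2,Y:9/2):161/16)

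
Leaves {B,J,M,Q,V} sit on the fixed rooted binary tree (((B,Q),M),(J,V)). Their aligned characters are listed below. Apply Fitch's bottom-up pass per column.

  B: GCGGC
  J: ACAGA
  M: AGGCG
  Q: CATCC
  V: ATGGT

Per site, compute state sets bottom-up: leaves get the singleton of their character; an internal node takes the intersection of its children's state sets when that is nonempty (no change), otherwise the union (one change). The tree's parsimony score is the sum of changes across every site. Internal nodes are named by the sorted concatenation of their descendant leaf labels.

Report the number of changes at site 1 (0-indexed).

site 0, node BQ: B={G} ∪ Q={C} → {C,G} (+1)
site 0, node BMQ: BQ={C,G} ∪ M={A} → {A,C,G} (+1)
site 0, node JV: J={A} ∩ V={A} → {A} (+0)
site 0, node BJMQV: BMQ={A,C,G} ∩ JV={A} → {A} (+0)
site 1, node BQ: B={C} ∪ Q={A} → {A,C} (+1)
site 1, node BMQ: BQ={A,C} ∪ M={G} → {A,C,G} (+1)
site 1, node JV: J={C} ∪ V={T} → {C,T} (+1)
site 1, node BJMQV: BMQ={A,C,G} ∩ JV={C,T} → {C} (+0)
site 2, node BQ: B={G} ∪ Q={T} → {G,T} (+1)
site 2, node BMQ: BQ={G,T} ∩ M={G} → {G} (+0)
site 2, node JV: J={A} ∪ V={G} → {A,G} (+1)
site 2, node BJMQV: BMQ={G} ∩ JV={A,G} → {G} (+0)
site 3, node BQ: B={G} ∪ Q={C} → {C,G} (+1)
site 3, node BMQ: BQ={C,G} ∩ M={C} → {C} (+0)
site 3, node JV: J={G} ∩ V={G} → {G} (+0)
site 3, node BJMQV: BMQ={C} ∪ JV={G} → {C,G} (+1)
site 4, node BQ: B={C} ∩ Q={C} → {C} (+0)
site 4, node BMQ: BQ={C} ∪ M={G} → {C,G} (+1)
site 4, node JV: J={A} ∪ V={T} → {A,T} (+1)
site 4, node BJMQV: BMQ={C,G} ∪ JV={A,T} → {A,C,G,T} (+1)
per-site changes: [2, 3, 2, 2, 3]; total = 12

3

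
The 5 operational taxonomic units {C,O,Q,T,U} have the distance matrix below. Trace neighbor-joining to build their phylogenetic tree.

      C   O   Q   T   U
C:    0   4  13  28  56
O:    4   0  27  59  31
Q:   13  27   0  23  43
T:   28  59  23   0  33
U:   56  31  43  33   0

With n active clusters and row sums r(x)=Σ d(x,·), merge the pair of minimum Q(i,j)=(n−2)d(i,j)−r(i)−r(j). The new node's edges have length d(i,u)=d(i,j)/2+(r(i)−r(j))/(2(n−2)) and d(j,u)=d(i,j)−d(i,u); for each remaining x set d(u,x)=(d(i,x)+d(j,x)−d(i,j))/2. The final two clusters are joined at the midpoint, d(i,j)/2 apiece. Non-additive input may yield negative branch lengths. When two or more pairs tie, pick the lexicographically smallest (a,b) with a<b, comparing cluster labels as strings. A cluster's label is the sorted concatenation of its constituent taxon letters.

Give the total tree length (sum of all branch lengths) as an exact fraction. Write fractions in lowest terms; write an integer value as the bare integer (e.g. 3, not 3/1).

step 1: merge (C,O) at d=4, Q=-210; branch lengths C→-4/3, O→16/3; new cluster CO
  updated: d(CO,Q)=18, d(CO,T)=83/2, d(CO,U)=83/2
step 2: merge (CO,Q) at d=18, Q=-149; branch lengths CO→53/4, Q→19/4; new cluster COQ
  updated: d(COQ,T)=93/4, d(COQ,U)=133/4
step 3: merge (COQ,T) at d=93/4, Q=-179/2; branch lengths COQ→47/4, T→23/2; new cluster COQT
  updated: d(COQT,U)=43/2
step 4: merge (COQT,U) at d=43/2; branch lengths COQT→43/4, U→43/4; new cluster COQTU
final tree: ((((C:-4/3,O:16/3):53/4,Q:19/4):47/4,T:23/2):43/4,U:43/4)
total length: 267/4

267/4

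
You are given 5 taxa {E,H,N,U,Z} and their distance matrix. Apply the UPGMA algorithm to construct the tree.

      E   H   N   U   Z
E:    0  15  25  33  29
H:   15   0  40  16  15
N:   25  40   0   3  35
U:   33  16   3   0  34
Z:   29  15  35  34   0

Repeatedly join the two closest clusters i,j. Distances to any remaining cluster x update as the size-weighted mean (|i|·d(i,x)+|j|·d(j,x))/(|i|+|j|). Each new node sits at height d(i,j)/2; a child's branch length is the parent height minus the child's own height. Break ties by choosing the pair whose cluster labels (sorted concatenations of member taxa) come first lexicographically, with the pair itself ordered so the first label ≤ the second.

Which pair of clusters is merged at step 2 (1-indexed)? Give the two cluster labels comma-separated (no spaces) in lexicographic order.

E,H

1. join N+U (d=3) ⇒ NU; edges |N|=3/2, |U|=3/2
  updated: d(E,NU)=29, d(H,NU)=28, d(NU,Z)=69/2
2. join E+H (d=15) ⇒ EH; edges |E|=15/2, |H|=15/2
  updated: d(EH,NU)=57/2, d(EH,Z)=22
3. join EH+Z (d=22) ⇒ EHZ; edges |EH|=7/2, |Z|=11
  updated: d(EHZ,NU)=61/2
4. join EHZ+NU (d=61/2) ⇒ EHNUZ; edges |EHZ|=17/4, |NU|=55/4
final tree: (((E:15/2,H:15/2):7/2,Z:11):17/4,(N:3/2,U:3/2):55/4)
total length: 101/2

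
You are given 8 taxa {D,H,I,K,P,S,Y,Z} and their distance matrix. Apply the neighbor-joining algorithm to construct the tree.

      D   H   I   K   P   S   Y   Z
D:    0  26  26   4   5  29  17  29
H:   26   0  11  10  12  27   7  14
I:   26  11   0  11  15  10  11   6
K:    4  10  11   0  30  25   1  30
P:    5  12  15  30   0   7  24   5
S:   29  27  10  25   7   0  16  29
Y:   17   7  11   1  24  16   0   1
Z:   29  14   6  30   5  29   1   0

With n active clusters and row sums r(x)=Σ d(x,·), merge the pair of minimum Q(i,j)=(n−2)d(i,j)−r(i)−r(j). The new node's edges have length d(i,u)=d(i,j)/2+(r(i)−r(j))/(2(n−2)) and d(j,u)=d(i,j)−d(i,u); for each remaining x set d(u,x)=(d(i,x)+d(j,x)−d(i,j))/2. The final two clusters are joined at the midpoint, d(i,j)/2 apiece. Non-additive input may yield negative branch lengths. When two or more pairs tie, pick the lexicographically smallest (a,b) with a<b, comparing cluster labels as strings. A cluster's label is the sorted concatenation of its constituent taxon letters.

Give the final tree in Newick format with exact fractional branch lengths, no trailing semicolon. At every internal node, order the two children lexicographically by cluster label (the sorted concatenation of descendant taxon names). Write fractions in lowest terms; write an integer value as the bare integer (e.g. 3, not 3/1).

step 1: merge (D,K) at d=4, Q=-223; branch lengths D→49/12, K→-1/12; new cluster DK
  updated: d(DK,H)=16, d(DK,I)=33/2, d(DK,P)=31/2, d(DK,S)=25, d(DK,Y)=7, d(DK,Z)=55/2
step 2: merge (P,S) at d=7, Q=-315/2; branch lengths P→-1/20, S→141/20; new cluster PS
  updated: d(DK,PS)=67/4, d(H,PS)=16, d(I,PS)=9, d(PS,Y)=33/2, d(PS,Z)=27/2
step 3: merge (Y,Z) at d=1, Q=-201/2; branch lengths Y→-31/16, Z→47/16; new cluster YZ
  updated: d(DK,YZ)=67/4, d(H,YZ)=10, d(I,YZ)=8, d(PS,YZ)=29/2
step 4: merge (I,PS) at d=9, Q=-295/4; branch lengths I→61/24, PS→155/24; new cluster IPS
  updated: d(DK,IPS)=97/8, d(H,IPS)=9, d(IPS,YZ)=27/4
step 5: merge (DK,IPS) at d=97/8, Q=-97/2; branch lengths DK→165/16, IPS→29/16; new cluster DIKPS
  updated: d(DIKPS,H)=103/16, d(DIKPS,YZ)=91/16
step 6: merge (DIKPS,H) at d=103/16, Q=-177/8; branch lengths DIKPS→17/16, H→43/8; new cluster DHIKPS
  updated: d(DHIKPS,YZ)=37/8
step 7: merge (DHIKPS,YZ) at d=37/8; branch lengths DHIKPS→37/16, YZ→37/16; new cluster DHIKPSYZ
final tree: ((((D:49/12,K:-1/12):165/16,(I:61/24,(P:-1/20,S:141/20):155/24):29/16):17/16,H:43/8):37/16,(Y:-31/16,Z:47/16):37/16)
total length: 707/16

((((D:49/12,K:-1/12):165/16,(I:61/24,(P:-1/20,S:141/20):155/24):29/16):17/16,H:43/8):37/16,(Y:-31/16,Z:47/16):37/16)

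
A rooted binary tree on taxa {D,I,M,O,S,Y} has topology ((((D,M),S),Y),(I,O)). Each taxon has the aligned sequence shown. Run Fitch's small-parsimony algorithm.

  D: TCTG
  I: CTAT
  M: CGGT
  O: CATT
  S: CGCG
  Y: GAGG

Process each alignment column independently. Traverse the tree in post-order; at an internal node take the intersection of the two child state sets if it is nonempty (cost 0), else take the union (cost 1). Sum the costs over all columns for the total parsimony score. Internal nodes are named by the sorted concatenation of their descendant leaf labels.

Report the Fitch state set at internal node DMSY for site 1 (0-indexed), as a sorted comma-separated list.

DM@0: {T} ∪ {C} = {C,T} (union, +1)
DMS@0: {C,T} ∩ {C} = {C} (intersection, +0)
DMSY@0: {C} ∪ {G} = {C,G} (union, +1)
IO@0: {C} ∩ {C} = {C} (intersection, +0)
DIMOSY@0: {C,G} ∩ {C} = {C} (intersection, +0)
DM@1: {C} ∪ {G} = {C,G} (union, +1)
DMS@1: {C,G} ∩ {G} = {G} (intersection, +0)
DMSY@1: {G} ∪ {A} = {A,G} (union, +1)
IO@1: {T} ∪ {A} = {A,T} (union, +1)
DIMOSY@1: {A,G} ∩ {A,T} = {A} (intersection, +0)
DM@2: {T} ∪ {G} = {G,T} (union, +1)
DMS@2: {G,T} ∪ {C} = {C,G,T} (union, +1)
DMSY@2: {C,G,T} ∩ {G} = {G} (intersection, +0)
IO@2: {A} ∪ {T} = {A,T} (union, +1)
DIMOSY@2: {G} ∪ {A,T} = {A,G,T} (union, +1)
DM@3: {G} ∪ {T} = {G,T} (union, +1)
DMS@3: {G,T} ∩ {G} = {G} (intersection, +0)
DMSY@3: {G} ∩ {G} = {G} (intersection, +0)
IO@3: {T} ∩ {T} = {T} (intersection, +0)
DIMOSY@3: {G} ∪ {T} = {G,T} (union, +1)
per-site changes: [2, 3, 4, 2]; total = 11

A,G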